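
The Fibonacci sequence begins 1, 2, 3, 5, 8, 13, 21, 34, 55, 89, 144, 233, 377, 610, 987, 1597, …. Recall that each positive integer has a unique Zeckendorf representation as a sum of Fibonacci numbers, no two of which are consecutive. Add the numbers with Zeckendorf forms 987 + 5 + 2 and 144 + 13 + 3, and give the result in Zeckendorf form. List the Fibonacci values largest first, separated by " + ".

The two numbers are 994 and 160, so their sum is 1154.
Greedily peel off the largest Fibonacci term at each step:
subtract 987 from 1154: 167 remains
subtract 144 from 167: 23 remains
subtract 21 from 23: 2 remains
subtract 2 from 2: 0 remains

987 + 144 + 21 + 2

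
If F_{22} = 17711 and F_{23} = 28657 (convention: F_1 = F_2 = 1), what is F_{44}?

701408733

By the doubling identity F_{2k} = F_k(2F_{k+1} − F_k): F_{44} = 17711·(2·28657 − 17711) = 17711·39603 = 701408733.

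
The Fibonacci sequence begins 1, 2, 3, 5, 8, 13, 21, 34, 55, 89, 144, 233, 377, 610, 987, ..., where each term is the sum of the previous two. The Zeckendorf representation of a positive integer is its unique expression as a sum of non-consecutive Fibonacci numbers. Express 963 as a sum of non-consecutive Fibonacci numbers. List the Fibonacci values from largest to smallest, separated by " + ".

610 ≤ 963 < 987, so take 610; remainder 353
233 ≤ 353 < 377, so take 233; remainder 120
89 ≤ 120 < 144, so take 89; remainder 31
21 ≤ 31 < 34, so take 21; remainder 10
8 ≤ 10 < 13, so take 8; remainder 2
2 ≤ 2 < 3, so take 2; remainder 0
So 963 = 610 + 233 + 89 + 21 + 8 + 2, with no two terms consecutive in the sequence.

610 + 233 + 89 + 21 + 8 + 2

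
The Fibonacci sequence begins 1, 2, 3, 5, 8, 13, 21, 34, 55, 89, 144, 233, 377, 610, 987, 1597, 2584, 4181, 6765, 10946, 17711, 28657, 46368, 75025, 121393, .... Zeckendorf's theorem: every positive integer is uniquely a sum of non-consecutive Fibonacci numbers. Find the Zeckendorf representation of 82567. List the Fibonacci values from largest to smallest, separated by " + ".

75025 + 6765 + 610 + 144 + 21 + 2

take 75025 (≤ 82567); 82567 − 75025 = 7542
take 6765 (≤ 7542); 7542 − 6765 = 777
take 610 (≤ 777); 777 − 610 = 167
take 144 (≤ 167); 167 − 144 = 23
take 21 (≤ 23); 23 − 21 = 2
take 2 (≤ 2); 2 − 2 = 0
So 82567 = 75025 + 6765 + 610 + 144 + 21 + 2, with no two terms consecutive in the sequence.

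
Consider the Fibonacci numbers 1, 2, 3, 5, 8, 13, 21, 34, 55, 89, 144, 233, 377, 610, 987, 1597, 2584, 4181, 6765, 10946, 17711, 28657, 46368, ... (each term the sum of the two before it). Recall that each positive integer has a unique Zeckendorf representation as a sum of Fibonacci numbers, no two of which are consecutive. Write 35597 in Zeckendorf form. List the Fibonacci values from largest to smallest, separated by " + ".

28657 + 6765 + 144 + 21 + 8 + 2

Repeatedly subtract the largest Fibonacci number that fits:
subtract 28657 from 35597: 6940 remains
subtract 6765 from 6940: 175 remains
subtract 144 from 175: 31 remains
subtract 21 from 31: 10 remains
subtract 8 from 10: 2 remains
subtract 2 from 2: 0 remains
So 35597 = 28657 + 6765 + 144 + 21 + 8 + 2, with no two terms consecutive in the sequence.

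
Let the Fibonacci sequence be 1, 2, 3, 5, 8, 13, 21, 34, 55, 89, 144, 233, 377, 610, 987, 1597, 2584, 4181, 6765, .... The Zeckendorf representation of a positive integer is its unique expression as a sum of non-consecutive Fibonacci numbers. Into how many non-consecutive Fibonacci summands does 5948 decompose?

Greedily peel off the largest Fibonacci term at each step:
subtract 4181 from 5948: 1767 remains
subtract 1597 from 1767: 170 remains
subtract 144 from 170: 26 remains
subtract 21 from 26: 5 remains
subtract 5 from 5: 0 remains
5948 = 4181 + 1597 + 144 + 21 + 5, which has 5 terms.

5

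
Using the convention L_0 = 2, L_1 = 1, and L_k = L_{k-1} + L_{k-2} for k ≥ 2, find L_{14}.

Iterating the recurrence up to L_{7} = 29 and L_{6} = 18:
L_{8} = L_{7} + L_{6} = 29 + 18 = 47
L_{9} = L_{8} + L_{7} = 47 + 29 = 76
L_{10} = L_{9} + L_{8} = 76 + 47 = 123
L_{11} = L_{10} + L_{9} = 123 + 76 = 199
L_{12} = L_{11} + L_{10} = 199 + 123 = 322
L_{13} = L_{12} + L_{11} = 322 + 199 = 521
L_{14} = L_{13} + L_{12} = 521 + 322 = 843

843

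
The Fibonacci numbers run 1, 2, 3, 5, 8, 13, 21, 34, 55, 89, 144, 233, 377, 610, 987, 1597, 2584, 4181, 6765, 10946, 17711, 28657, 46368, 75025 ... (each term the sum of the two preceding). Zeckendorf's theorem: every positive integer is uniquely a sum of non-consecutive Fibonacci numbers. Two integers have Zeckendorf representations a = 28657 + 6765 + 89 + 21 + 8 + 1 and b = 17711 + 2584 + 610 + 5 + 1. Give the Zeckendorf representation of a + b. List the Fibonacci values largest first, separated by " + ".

46368 + 6765 + 2584 + 610 + 89 + 34 + 2

The two numbers are 35541 and 20911, so their sum is 56452.
Greedy algorithm:
46368 ≤ 56452 < 75025, so take 46368; remainder 10084
6765 ≤ 10084 < 10946, so take 6765; remainder 3319
2584 ≤ 3319 < 4181, so take 2584; remainder 735
610 ≤ 735 < 987, so take 610; remainder 125
89 ≤ 125 < 144, so take 89; remainder 36
34 ≤ 36 < 55, so take 34; remainder 2
2 ≤ 2 < 3, so take 2; remainder 0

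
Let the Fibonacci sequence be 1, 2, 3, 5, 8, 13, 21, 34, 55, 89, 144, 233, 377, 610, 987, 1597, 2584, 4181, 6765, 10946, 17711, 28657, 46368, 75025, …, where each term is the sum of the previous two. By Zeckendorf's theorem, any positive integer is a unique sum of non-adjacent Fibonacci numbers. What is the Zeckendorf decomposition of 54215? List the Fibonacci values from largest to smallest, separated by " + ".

46368 + 6765 + 987 + 89 + 5 + 1

Greedily peel off the largest Fibonacci term at each step:
largest Fibonacci ≤ 54215 is 46368; 54215 − 46368 = 7847
largest Fibonacci ≤ 7847 is 6765; 7847 − 6765 = 1082
largest Fibonacci ≤ 1082 is 987; 1082 − 987 = 95
largest Fibonacci ≤ 95 is 89; 95 − 89 = 6
largest Fibonacci ≤ 6 is 5; 6 − 5 = 1
largest Fibonacci ≤ 1 is 1; 1 − 1 = 0
So 54215 = 46368 + 6765 + 987 + 89 + 5 + 1, with no two terms consecutive in the sequence.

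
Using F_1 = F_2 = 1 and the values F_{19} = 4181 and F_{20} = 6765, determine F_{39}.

63245986

By F_{2k+1} = F_k² + F_{k+1}²: F_{39} = 4181² + 6765² = 17480761 + 45765225 = 63245986.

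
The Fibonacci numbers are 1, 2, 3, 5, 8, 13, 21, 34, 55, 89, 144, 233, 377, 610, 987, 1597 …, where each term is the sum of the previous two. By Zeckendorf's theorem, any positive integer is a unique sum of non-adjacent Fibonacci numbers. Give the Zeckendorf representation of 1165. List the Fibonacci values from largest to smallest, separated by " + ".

Greedy algorithm:
take 987 (≤ 1165); 1165 − 987 = 178
take 144 (≤ 178); 178 − 144 = 34
take 34 (≤ 34); 34 − 34 = 0
So 1165 = 987 + 144 + 34, with no two terms consecutive in the sequence.

987 + 144 + 34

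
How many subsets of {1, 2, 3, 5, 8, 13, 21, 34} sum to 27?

27 = 21+5+1 = 21+3+2+1 = 13+8+5+1 = 13+8+3+2+1 — 4 representations.

4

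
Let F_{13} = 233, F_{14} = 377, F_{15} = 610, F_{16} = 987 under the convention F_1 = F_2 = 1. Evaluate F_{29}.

By the addition formula F_{m+n} = F_m F_{n+1} + F_{m−1} F_n with m=14, n=15: F_{29} = 377·987 + 233·610 = 372099 + 142130 = 514229.

514229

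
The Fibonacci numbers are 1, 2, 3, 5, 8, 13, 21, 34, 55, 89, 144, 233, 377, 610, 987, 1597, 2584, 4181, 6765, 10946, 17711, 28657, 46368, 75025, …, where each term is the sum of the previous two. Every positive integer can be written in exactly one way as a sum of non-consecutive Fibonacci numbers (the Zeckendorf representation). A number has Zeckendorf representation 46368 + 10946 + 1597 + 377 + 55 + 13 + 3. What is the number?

46368 + 10946 + 1597 + 377 + 55 + 13 + 3 = 59359.

59359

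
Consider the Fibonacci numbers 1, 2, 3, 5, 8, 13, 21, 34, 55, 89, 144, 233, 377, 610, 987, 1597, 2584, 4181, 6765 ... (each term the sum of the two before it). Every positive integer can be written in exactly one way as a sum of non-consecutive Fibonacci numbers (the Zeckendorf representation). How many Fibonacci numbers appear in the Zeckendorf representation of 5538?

Repeatedly subtract the largest Fibonacci number that fits:
5538: greatest Fibonacci not exceeding it is 4181, leaving 1357
1357: greatest Fibonacci not exceeding it is 987, leaving 370
370: greatest Fibonacci not exceeding it is 233, leaving 137
137: greatest Fibonacci not exceeding it is 89, leaving 48
48: greatest Fibonacci not exceeding it is 34, leaving 14
14: greatest Fibonacci not exceeding it is 13, leaving 1
1: greatest Fibonacci not exceeding it is 1, leaving 0
5538 = 4181 + 987 + 233 + 89 + 34 + 13 + 1, which has 7 terms.

7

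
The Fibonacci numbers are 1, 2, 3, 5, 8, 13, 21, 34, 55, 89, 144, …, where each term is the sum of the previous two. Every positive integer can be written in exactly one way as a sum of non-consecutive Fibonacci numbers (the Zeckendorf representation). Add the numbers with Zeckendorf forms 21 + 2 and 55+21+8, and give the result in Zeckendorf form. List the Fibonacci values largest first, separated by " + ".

The two numbers are 23 and 84, so their sum is 107.
subtract 89 from 107: 18 remains
subtract 13 from 18: 5 remains
subtract 5 from 5: 0 remains

89 + 13 + 5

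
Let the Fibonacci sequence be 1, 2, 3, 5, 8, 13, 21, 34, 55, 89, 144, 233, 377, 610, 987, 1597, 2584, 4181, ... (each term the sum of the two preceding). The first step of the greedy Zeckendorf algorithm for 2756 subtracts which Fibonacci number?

2584 ≤ 2756 < 4181, so the largest Fibonacci number not exceeding 2756 is 2584.

2584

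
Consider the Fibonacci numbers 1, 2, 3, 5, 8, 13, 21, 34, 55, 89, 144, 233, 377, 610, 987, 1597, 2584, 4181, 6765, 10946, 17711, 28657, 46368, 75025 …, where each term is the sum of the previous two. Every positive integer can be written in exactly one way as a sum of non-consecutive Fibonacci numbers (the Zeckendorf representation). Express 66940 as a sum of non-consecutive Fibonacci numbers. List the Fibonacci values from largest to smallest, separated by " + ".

46368 + 17711 + 2584 + 233 + 34 + 8 + 2

Greedily peel off the largest Fibonacci term at each step:
largest Fibonacci ≤ 66940 is 46368; 66940 − 46368 = 20572
largest Fibonacci ≤ 20572 is 17711; 20572 − 17711 = 2861
largest Fibonacci ≤ 2861 is 2584; 2861 − 2584 = 277
largest Fibonacci ≤ 277 is 233; 277 − 233 = 44
largest Fibonacci ≤ 44 is 34; 44 − 34 = 10
largest Fibonacci ≤ 10 is 8; 10 − 8 = 2
largest Fibonacci ≤ 2 is 2; 2 − 2 = 0
So 66940 = 46368 + 17711 + 2584 + 233 + 34 + 8 + 2, with no two terms consecutive in the sequence.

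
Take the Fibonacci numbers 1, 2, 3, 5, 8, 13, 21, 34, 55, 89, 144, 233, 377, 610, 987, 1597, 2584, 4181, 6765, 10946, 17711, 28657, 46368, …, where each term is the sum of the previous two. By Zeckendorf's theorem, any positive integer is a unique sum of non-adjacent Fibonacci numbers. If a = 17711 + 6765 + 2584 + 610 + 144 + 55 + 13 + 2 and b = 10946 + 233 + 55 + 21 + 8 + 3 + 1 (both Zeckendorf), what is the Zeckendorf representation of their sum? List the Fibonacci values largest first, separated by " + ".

28657 + 6765 + 2584 + 987 + 144 + 13 + 1

The two numbers are 27884 and 11267, so their sum is 39151.
subtract 28657 from 39151: 10494 remains
subtract 6765 from 10494: 3729 remains
subtract 2584 from 3729: 1145 remains
subtract 987 from 1145: 158 remains
subtract 144 from 158: 14 remains
subtract 13 from 14: 1 remains
subtract 1 from 1: 0 remains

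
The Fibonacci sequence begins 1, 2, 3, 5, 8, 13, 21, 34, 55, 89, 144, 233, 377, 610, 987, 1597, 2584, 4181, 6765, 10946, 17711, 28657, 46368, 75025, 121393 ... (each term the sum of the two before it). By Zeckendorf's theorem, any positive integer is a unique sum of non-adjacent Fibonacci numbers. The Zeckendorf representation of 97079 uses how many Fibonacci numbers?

6

97079 − 75025 = 22054
22054 − 17711 = 4343
4343 − 4181 = 162
162 − 144 = 18
18 − 13 = 5
5 − 5 = 0
97079 = 75025 + 17711 + 4181 + 144 + 13 + 5, which has 6 terms.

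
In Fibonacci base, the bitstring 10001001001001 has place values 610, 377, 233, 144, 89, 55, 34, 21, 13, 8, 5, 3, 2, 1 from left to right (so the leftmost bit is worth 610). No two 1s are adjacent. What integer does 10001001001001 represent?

Summing the place values of the 1 bits: 610 + 89 + 21 + 5 + 1 = 726.

726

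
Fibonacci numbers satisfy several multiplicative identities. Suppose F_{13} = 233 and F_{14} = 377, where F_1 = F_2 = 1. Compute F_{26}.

121393

By the doubling identity F_{2k} = F_k(2F_{k+1} − F_k): F_{26} = 233·(2·377 − 233) = 233·521 = 121393.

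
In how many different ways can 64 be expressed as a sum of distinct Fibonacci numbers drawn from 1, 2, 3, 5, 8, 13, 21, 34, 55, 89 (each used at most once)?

5

Starting from the Zeckendorf form and repeatedly splitting a term F_k into F_{k−1} + F_{k−2} (when neither is already used) reaches every representation.
64 = 55+8+1 = 55+5+3+1 = 34+21+8+1 = 34+21+5+3+1 = 34+13+8+5+3+1 — 5 representations.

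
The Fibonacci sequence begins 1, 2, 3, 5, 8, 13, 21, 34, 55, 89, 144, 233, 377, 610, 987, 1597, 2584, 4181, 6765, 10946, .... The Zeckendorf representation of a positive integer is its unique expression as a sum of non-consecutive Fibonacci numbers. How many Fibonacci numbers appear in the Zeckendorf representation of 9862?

largest Fibonacci ≤ 9862 is 6765; 9862 − 6765 = 3097
largest Fibonacci ≤ 3097 is 2584; 3097 − 2584 = 513
largest Fibonacci ≤ 513 is 377; 513 − 377 = 136
largest Fibonacci ≤ 136 is 89; 136 − 89 = 47
largest Fibonacci ≤ 47 is 34; 47 − 34 = 13
largest Fibonacci ≤ 13 is 13; 13 − 13 = 0
9862 = 6765 + 2584 + 377 + 89 + 34 + 13, which has 6 terms.

6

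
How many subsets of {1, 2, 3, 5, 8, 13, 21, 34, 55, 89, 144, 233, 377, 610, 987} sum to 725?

20

Starting from the Zeckendorf form and repeatedly splitting a term F_k into F_{k−1} + F_{k−2} (when neither is already used) reaches every representation.
725 = 610+89+21+5 = 610+89+21+3+2 = 610+89+13+8+5 = 610+55+34+21+5 = 377+233+89+21+5 = … (15 more), for 20 in all.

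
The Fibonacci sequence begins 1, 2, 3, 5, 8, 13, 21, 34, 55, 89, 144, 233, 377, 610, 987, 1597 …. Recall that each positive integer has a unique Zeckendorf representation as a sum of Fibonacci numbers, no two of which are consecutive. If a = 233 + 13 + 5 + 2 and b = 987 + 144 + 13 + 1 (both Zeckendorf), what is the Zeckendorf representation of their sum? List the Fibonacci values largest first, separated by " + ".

The two numbers are 253 and 1145, so their sum is 1398.
Greedily peel off the largest Fibonacci term at each step:
largest Fibonacci ≤ 1398 is 987; 1398 − 987 = 411
largest Fibonacci ≤ 411 is 377; 411 − 377 = 34
largest Fibonacci ≤ 34 is 34; 34 − 34 = 0

987 + 377 + 34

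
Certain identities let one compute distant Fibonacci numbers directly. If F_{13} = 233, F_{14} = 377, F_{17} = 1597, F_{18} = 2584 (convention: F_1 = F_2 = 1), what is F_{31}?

By the addition formula F_{m+n} = F_m F_{n+1} + F_{m−1} F_n with m=14, n=17: F_{31} = 377·2584 + 233·1597 = 974168 + 372101 = 1346269.

1346269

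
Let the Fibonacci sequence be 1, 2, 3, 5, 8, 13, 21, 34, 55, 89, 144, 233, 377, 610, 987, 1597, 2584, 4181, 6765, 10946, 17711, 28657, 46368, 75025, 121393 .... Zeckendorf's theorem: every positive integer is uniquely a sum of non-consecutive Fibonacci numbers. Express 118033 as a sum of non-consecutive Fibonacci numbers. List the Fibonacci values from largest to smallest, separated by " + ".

Repeatedly subtract the largest Fibonacci number that fits:
75025 ≤ 118033 < 121393, so take 75025; remainder 43008
28657 ≤ 43008 < 46368, so take 28657; remainder 14351
10946 ≤ 14351 < 17711, so take 10946; remainder 3405
2584 ≤ 3405 < 4181, so take 2584; remainder 821
610 ≤ 821 < 987, so take 610; remainder 211
144 ≤ 211 < 233, so take 144; remainder 67
55 ≤ 67 < 89, so take 55; remainder 12
8 ≤ 12 < 13, so take 8; remainder 4
3 ≤ 4 < 5, so take 3; remainder 1
1 ≤ 1 < 2, so take 1; remainder 0
So 118033 = 75025 + 28657 + 10946 + 2584 + 610 + 144 + 55 + 8 + 3 + 1, with no two terms consecutive in the sequence.

75025 + 28657 + 10946 + 2584 + 610 + 144 + 55 + 8 + 3 + 1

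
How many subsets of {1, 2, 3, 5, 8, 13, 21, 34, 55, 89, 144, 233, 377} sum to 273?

13

273 = 233+34+5+1 = 233+34+3+2+1 = 233+21+13+5+1 = 144+89+34+5+1 = … (9 more), for 13 in all.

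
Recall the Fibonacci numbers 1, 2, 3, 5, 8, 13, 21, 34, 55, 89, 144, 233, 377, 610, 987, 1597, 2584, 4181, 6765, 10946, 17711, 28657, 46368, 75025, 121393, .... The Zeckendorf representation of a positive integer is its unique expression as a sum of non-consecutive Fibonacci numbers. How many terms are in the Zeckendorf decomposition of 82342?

82342 − 75025 = 7317
7317 − 6765 = 552
552 − 377 = 175
175 − 144 = 31
31 − 21 = 10
10 − 8 = 2
2 − 2 = 0
82342 = 75025 + 6765 + 377 + 144 + 21 + 8 + 2, which has 7 terms.

7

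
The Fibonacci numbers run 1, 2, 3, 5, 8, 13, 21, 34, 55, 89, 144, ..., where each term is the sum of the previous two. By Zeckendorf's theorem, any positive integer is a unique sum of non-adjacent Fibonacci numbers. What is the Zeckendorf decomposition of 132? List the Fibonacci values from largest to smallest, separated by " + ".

Greedy algorithm:
132: greatest Fibonacci not exceeding it is 89, leaving 43
43: greatest Fibonacci not exceeding it is 34, leaving 9
9: greatest Fibonacci not exceeding it is 8, leaving 1
1: greatest Fibonacci not exceeding it is 1, leaving 0
So 132 = 89 + 34 + 8 + 1, with no two terms consecutive in the sequence.

89 + 34 + 8 + 1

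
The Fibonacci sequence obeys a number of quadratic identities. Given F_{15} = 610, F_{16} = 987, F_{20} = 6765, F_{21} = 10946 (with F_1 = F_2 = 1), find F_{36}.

14930352

By the addition formula F_{m+n} = F_m F_{n+1} + F_{m−1} F_n with m=16, n=20: F_{36} = 987·10946 + 610·6765 = 10803702 + 4126650 = 14930352.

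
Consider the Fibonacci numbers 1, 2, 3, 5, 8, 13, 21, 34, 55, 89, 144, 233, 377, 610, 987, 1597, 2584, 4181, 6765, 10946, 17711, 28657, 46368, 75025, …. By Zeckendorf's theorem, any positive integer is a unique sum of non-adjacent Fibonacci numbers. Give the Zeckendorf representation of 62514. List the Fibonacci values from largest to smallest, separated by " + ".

46368 + 10946 + 4181 + 987 + 21 + 8 + 3

62514 − 46368 = 16146
16146 − 10946 = 5200
5200 − 4181 = 1019
1019 − 987 = 32
32 − 21 = 11
11 − 8 = 3
3 − 3 = 0
So 62514 = 46368 + 10946 + 4181 + 987 + 21 + 8 + 3, with no two terms consecutive in the sequence.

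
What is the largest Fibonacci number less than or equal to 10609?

6765 ≤ 10609 < 10946, so the largest Fibonacci number not exceeding 10609 is 6765.

6765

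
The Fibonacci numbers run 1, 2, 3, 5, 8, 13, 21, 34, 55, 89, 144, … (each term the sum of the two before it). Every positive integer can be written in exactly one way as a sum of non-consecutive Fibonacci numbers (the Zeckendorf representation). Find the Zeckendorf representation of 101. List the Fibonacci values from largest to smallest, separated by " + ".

89 + 8 + 3 + 1

Repeatedly subtract the largest Fibonacci number that fits:
101: greatest Fibonacci not exceeding it is 89, leaving 12
12: greatest Fibonacci not exceeding it is 8, leaving 4
4: greatest Fibonacci not exceeding it is 3, leaving 1
1: greatest Fibonacci not exceeding it is 1, leaving 0
So 101 = 89 + 8 + 3 + 1, with no two terms consecutive in the sequence.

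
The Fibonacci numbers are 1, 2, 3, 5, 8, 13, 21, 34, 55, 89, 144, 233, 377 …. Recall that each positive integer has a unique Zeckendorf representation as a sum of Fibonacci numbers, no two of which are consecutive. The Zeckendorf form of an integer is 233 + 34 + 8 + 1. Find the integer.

233 + 34 + 8 + 1 = 276.

276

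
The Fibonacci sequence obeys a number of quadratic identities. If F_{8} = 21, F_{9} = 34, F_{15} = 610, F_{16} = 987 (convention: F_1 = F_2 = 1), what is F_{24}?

46368

By the addition formula F_{m+n} = F_m F_{n+1} + F_{m−1} F_n with m=9, n=15: F_{24} = 34·987 + 21·610 = 33558 + 12810 = 46368.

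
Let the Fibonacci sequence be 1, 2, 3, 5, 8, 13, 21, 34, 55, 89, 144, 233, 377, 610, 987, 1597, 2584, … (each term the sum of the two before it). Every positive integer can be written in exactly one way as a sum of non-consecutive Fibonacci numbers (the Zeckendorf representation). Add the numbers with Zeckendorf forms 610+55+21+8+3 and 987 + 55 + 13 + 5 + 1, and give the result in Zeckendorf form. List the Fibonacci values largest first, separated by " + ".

The two numbers are 697 and 1061, so their sum is 1758.
Greedily peel off the largest Fibonacci term at each step:
largest Fibonacci ≤ 1758 is 1597; 1758 − 1597 = 161
largest Fibonacci ≤ 161 is 144; 161 − 144 = 17
largest Fibonacci ≤ 17 is 13; 17 − 13 = 4
largest Fibonacci ≤ 4 is 3; 4 − 3 = 1
largest Fibonacci ≤ 1 is 1; 1 − 1 = 0

1597 + 144 + 13 + 3 + 1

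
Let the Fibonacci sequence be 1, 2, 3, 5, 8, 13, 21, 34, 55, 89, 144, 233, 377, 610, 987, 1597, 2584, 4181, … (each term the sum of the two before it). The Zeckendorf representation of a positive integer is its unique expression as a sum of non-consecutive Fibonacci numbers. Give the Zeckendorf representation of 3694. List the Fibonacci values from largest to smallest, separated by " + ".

2584 + 987 + 89 + 34

Greedy algorithm:
largest Fibonacci ≤ 3694 is 2584; 3694 − 2584 = 1110
largest Fibonacci ≤ 1110 is 987; 1110 − 987 = 123
largest Fibonacci ≤ 123 is 89; 123 − 89 = 34
largest Fibonacci ≤ 34 is 34; 34 − 34 = 0
So 3694 = 2584 + 987 + 89 + 34, with no two terms consecutive in the sequence.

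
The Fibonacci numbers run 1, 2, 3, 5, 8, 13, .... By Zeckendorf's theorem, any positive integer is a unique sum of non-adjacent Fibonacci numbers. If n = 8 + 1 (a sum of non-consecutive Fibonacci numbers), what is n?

8 + 1 = 9.

9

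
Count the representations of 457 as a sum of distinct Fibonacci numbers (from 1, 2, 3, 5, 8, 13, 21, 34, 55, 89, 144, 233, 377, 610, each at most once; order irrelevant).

7

457 = 377+55+21+3+1 = 377+55+13+8+3+1 = 233+144+55+21+3+1 = 377+34+21+13+8+3+1 = 233+144+55+13+8+3+1 = … (2 more), for 7 in all.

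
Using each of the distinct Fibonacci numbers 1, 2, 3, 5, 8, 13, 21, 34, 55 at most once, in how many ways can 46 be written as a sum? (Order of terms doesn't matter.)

2

Starting from the Zeckendorf form and repeatedly splitting a term F_k into F_{k−1} + F_{k−2} (when neither is already used) reaches every representation.
46 = 34+8+3+1 = 21+13+8+3+1 — 2 representations.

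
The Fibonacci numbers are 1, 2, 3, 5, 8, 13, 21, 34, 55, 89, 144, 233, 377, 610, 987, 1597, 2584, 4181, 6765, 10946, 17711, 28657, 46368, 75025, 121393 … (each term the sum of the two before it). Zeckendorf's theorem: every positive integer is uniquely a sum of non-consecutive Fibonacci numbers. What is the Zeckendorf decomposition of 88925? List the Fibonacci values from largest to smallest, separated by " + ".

75025 + 10946 + 2584 + 233 + 89 + 34 + 13 + 1

88925 − 75025 = 13900
13900 − 10946 = 2954
2954 − 2584 = 370
370 − 233 = 137
137 − 89 = 48
48 − 34 = 14
14 − 13 = 1
1 − 1 = 0
So 88925 = 75025 + 10946 + 2584 + 233 + 89 + 34 + 13 + 1, with no two terms consecutive in the sequence.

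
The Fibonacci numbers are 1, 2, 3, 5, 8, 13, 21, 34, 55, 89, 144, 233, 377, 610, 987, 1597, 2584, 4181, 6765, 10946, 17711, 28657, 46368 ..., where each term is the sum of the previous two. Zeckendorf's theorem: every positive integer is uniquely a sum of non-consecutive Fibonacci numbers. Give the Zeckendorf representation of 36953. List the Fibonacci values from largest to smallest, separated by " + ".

28657 + 6765 + 987 + 377 + 144 + 21 + 2

Greedy algorithm:
largest Fibonacci ≤ 36953 is 28657; 36953 − 28657 = 8296
largest Fibonacci ≤ 8296 is 6765; 8296 − 6765 = 1531
largest Fibonacci ≤ 1531 is 987; 1531 − 987 = 544
largest Fibonacci ≤ 544 is 377; 544 − 377 = 167
largest Fibonacci ≤ 167 is 144; 167 − 144 = 23
largest Fibonacci ≤ 23 is 21; 23 − 21 = 2
largest Fibonacci ≤ 2 is 2; 2 − 2 = 0
So 36953 = 28657 + 6765 + 987 + 377 + 144 + 21 + 2, with no two terms consecutive in the sequence.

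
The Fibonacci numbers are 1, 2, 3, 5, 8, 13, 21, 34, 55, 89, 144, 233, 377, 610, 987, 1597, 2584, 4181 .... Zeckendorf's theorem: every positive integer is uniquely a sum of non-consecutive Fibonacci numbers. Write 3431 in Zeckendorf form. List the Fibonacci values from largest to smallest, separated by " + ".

2584 + 610 + 233 + 3 + 1

Greedily peel off the largest Fibonacci term at each step:
3431: greatest Fibonacci not exceeding it is 2584, leaving 847
847: greatest Fibonacci not exceeding it is 610, leaving 237
237: greatest Fibonacci not exceeding it is 233, leaving 4
4: greatest Fibonacci not exceeding it is 3, leaving 1
1: greatest Fibonacci not exceeding it is 1, leaving 0
So 3431 = 2584 + 610 + 233 + 3 + 1, with no two terms consecutive in the sequence.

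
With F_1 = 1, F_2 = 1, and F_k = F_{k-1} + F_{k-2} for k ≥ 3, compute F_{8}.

21

Iterating the recurrence up to F_{2} = 1 and F_{1} = 1:
F_{3} = F_{2} + F_{1} = 1 + 1 = 2
F_{4} = F_{3} + F_{2} = 2 + 1 = 3
F_{5} = F_{4} + F_{3} = 3 + 2 = 5
F_{6} = F_{5} + F_{4} = 5 + 3 = 8
F_{7} = F_{6} + F_{5} = 8 + 5 = 13
F_{8} = F_{7} + F_{6} = 13 + 8 = 21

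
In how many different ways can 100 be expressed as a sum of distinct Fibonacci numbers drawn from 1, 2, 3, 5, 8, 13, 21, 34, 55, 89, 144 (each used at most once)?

9

100 = 89+8+3 = 89+8+2+1 = 55+34+8+3 = 89+5+3+2+1 = 55+34+8+2+1 = … (4 more), for 9 in all.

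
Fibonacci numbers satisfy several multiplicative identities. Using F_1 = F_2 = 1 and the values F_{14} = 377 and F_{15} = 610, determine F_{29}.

By F_{2k+1} = F_k² + F_{k+1}²: F_{29} = 377² + 610² = 142129 + 372100 = 514229.

514229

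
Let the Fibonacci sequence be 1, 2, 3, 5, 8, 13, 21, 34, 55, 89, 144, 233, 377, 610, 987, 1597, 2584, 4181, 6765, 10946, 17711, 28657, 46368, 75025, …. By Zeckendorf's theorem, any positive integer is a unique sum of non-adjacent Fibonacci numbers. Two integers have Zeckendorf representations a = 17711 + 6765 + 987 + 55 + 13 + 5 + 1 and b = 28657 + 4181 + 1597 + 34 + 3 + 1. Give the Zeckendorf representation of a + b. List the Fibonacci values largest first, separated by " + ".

The two numbers are 25537 and 34473, so their sum is 60010.
60010 − 46368 = 13642
13642 − 10946 = 2696
2696 − 2584 = 112
112 − 89 = 23
23 − 21 = 2
2 − 2 = 0

46368 + 10946 + 2584 + 89 + 21 + 2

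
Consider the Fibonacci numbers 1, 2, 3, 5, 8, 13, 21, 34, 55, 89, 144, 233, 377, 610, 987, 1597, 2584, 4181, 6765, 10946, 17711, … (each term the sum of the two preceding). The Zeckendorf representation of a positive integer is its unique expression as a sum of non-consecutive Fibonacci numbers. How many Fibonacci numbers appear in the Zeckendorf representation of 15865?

Greedily peel off the largest Fibonacci term at each step:
15865 − 10946 = 4919
4919 − 4181 = 738
738 − 610 = 128
128 − 89 = 39
39 − 34 = 5
5 − 5 = 0
15865 = 10946 + 4181 + 610 + 89 + 34 + 5, which has 6 terms.

6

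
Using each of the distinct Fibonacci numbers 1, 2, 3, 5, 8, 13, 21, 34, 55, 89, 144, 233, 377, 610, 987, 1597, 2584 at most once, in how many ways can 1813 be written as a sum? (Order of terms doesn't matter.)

1813 = 1597+144+55+13+3+1 = 1597+144+55+8+5+3+1 = 1597+144+34+21+13+3+1 = 987+610+144+55+13+3+1 = … (14 more), for 18 in all.

18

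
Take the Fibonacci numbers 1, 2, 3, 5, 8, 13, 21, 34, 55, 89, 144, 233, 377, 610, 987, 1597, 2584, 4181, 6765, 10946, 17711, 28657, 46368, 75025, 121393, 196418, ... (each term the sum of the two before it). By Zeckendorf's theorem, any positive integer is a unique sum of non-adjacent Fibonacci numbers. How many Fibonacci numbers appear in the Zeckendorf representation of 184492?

Greedy algorithm:
subtract 121393 from 184492: 63099 remains
subtract 46368 from 63099: 16731 remains
subtract 10946 from 16731: 5785 remains
subtract 4181 from 5785: 1604 remains
subtract 1597 from 1604: 7 remains
subtract 5 from 7: 2 remains
subtract 2 from 2: 0 remains
184492 = 121393 + 46368 + 10946 + 4181 + 1597 + 5 + 2, which has 7 terms.

7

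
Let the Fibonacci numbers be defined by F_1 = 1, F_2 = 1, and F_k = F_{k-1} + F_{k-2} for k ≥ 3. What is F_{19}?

Iterating the recurrence up to F_{11} = 89 and F_{10} = 55:
F_{12} = F_{11} + F_{10} = 89 + 55 = 144
F_{13} = F_{12} + F_{11} = 144 + 89 = 233
F_{14} = F_{13} + F_{12} = 233 + 144 = 377
F_{15} = F_{14} + F_{13} = 377 + 233 = 610
F_{16} = F_{15} + F_{14} = 610 + 377 = 987
F_{17} = F_{16} + F_{15} = 987 + 610 = 1597
F_{18} = F_{17} + F_{16} = 1597 + 987 = 2584
F_{19} = F_{18} + F_{17} = 2584 + 1597 = 4181

4181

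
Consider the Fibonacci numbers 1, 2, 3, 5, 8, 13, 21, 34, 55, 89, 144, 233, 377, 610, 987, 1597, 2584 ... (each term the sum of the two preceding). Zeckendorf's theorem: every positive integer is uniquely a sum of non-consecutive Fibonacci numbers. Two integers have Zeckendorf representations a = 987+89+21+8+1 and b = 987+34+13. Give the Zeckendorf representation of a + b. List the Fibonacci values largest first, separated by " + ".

1597 + 377 + 144 + 21 + 1

The two numbers are 1106 and 1034, so their sum is 2140.
Repeatedly subtract the largest Fibonacci number that fits:
take 1597 (≤ 2140); 2140 − 1597 = 543
take 377 (≤ 543); 543 − 377 = 166
take 144 (≤ 166); 166 − 144 = 22
take 21 (≤ 22); 22 − 21 = 1
take 1 (≤ 1); 1 − 1 = 0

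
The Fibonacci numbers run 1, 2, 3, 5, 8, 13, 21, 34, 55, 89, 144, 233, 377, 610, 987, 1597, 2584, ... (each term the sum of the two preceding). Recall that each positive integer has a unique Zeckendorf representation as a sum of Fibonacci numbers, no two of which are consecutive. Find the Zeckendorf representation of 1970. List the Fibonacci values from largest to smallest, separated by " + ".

Greedily peel off the largest Fibonacci term at each step:
subtract 1597 from 1970: 373 remains
subtract 233 from 373: 140 remains
subtract 89 from 140: 51 remains
subtract 34 from 51: 17 remains
subtract 13 from 17: 4 remains
subtract 3 from 4: 1 remains
subtract 1 from 1: 0 remains
So 1970 = 1597 + 233 + 89 + 34 + 13 + 3 + 1, with no two terms consecutive in the sequence.

1597 + 233 + 89 + 34 + 13 + 3 + 1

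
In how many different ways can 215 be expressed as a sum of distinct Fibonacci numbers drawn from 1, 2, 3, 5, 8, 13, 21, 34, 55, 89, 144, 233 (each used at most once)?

12

Each representation comes from the Zeckendorf form by replacing some F_k with F_{k−1} + F_{k−2} where possible.
215 = 144+55+13+3 = 144+55+13+2+1 = 144+55+8+5+3 = 144+34+21+13+3 = … (8 more), for 12 in all.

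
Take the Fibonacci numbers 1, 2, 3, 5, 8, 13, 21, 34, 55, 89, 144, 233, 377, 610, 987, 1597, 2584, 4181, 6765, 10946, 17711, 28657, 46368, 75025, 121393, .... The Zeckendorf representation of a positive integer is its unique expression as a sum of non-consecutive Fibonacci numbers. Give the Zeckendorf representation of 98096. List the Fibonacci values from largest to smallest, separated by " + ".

75025 + 17711 + 4181 + 987 + 144 + 34 + 13 + 1

98096 − 75025 = 23071
23071 − 17711 = 5360
5360 − 4181 = 1179
1179 − 987 = 192
192 − 144 = 48
48 − 34 = 14
14 − 13 = 1
1 − 1 = 0
So 98096 = 75025 + 17711 + 4181 + 987 + 144 + 34 + 13 + 1, with no two terms consecutive in the sequence.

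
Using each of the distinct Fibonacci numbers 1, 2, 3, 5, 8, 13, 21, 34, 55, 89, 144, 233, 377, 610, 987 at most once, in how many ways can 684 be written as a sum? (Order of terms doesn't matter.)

Each representation comes from the Zeckendorf form by replacing some F_k with F_{k−1} + F_{k−2} where possible.
684 = 610+55+13+5+1 = 610+55+13+3+2+1 = 610+34+21+13+5+1 = … (15 more), for 18 in all.

18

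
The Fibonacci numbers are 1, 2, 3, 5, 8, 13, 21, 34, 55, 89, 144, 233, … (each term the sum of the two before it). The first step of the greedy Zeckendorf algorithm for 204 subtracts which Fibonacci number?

144

144 ≤ 204 < 233, so the largest Fibonacci number not exceeding 204 is 144.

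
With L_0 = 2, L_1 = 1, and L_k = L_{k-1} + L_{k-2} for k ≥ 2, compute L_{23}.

64079

Iterating the recurrence up to L_{16} = 2207 and L_{15} = 1364:
L_{17} = L_{16} + L_{15} = 2207 + 1364 = 3571
L_{18} = L_{17} + L_{16} = 3571 + 2207 = 5778
L_{19} = L_{18} + L_{17} = 5778 + 3571 = 9349
L_{20} = L_{19} + L_{18} = 9349 + 5778 = 15127
L_{21} = L_{20} + L_{19} = 15127 + 9349 = 24476
L_{22} = L_{21} + L_{20} = 24476 + 15127 = 39603
L_{23} = L_{22} + L_{21} = 39603 + 24476 = 64079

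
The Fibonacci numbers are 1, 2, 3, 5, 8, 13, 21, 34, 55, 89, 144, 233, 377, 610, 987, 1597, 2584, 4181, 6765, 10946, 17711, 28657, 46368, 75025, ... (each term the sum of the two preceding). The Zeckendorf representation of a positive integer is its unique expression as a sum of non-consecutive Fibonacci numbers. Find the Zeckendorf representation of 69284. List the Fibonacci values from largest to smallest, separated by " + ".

Repeatedly subtract the largest Fibonacci number that fits:
take 46368 (≤ 69284); 69284 − 46368 = 22916
take 17711 (≤ 22916); 22916 − 17711 = 5205
take 4181 (≤ 5205); 5205 − 4181 = 1024
take 987 (≤ 1024); 1024 − 987 = 37
take 34 (≤ 37); 37 − 34 = 3
take 3 (≤ 3); 3 − 3 = 0
So 69284 = 46368 + 17711 + 4181 + 987 + 34 + 3, with no two terms consecutive in the sequence.

46368 + 17711 + 4181 + 987 + 34 + 3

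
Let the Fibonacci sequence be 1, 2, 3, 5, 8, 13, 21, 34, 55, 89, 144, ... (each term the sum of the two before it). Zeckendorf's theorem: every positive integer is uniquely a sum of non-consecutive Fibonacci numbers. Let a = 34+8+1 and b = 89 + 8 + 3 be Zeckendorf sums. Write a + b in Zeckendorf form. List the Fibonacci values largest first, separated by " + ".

The two numbers are 43 and 100, so their sum is 143.
143 − 89 = 54
54 − 34 = 20
20 − 13 = 7
7 − 5 = 2
2 − 2 = 0

89 + 34 + 13 + 5 + 2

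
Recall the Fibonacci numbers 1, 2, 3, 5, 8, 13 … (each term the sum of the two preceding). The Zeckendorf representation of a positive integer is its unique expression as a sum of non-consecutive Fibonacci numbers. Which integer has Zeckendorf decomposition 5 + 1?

6

5 + 1 = 6.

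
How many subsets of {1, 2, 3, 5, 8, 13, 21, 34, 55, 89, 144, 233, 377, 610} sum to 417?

15

417 = 377+34+5+1 = 377+34+3+2+1 = 377+21+13+5+1 = 233+144+34+5+1 = … (11 more), for 15 in all.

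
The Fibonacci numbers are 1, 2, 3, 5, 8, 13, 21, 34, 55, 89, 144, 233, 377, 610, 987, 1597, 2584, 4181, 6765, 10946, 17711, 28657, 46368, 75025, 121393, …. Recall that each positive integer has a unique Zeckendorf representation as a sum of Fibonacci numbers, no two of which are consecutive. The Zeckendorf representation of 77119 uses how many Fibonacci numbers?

75025 ≤ 77119 < 121393, so take 75025; remainder 2094
1597 ≤ 2094 < 2584, so take 1597; remainder 497
377 ≤ 497 < 610, so take 377; remainder 120
89 ≤ 120 < 144, so take 89; remainder 31
21 ≤ 31 < 34, so take 21; remainder 10
8 ≤ 10 < 13, so take 8; remainder 2
2 ≤ 2 < 3, so take 2; remainder 0
77119 = 75025 + 1597 + 377 + 89 + 21 + 8 + 2, which has 7 terms.

7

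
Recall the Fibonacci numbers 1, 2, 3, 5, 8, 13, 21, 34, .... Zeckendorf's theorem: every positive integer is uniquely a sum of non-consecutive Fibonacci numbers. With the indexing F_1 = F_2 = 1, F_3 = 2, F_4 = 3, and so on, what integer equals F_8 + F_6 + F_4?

32

F_8 + F_6 + F_4 = 21 + 8 + 3 = 32.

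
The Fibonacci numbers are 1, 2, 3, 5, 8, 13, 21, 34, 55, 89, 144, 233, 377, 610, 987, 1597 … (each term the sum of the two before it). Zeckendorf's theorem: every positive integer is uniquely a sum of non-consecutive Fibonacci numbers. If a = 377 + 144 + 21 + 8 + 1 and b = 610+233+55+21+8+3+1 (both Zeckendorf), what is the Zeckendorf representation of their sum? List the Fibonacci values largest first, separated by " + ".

The two numbers are 551 and 931, so their sum is 1482.
987 ≤ 1482 < 1597, so take 987; remainder 495
377 ≤ 495 < 610, so take 377; remainder 118
89 ≤ 118 < 144, so take 89; remainder 29
21 ≤ 29 < 34, so take 21; remainder 8
8 ≤ 8 < 13, so take 8; remainder 0

987 + 377 + 89 + 21 + 8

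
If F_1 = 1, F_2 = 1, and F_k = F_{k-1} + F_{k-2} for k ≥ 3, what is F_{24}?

Iterating the recurrence up to F_{17} = 1597 and F_{16} = 987:
F_{18} = F_{17} + F_{16} = 1597 + 987 = 2584
F_{19} = F_{18} + F_{17} = 2584 + 1597 = 4181
F_{20} = F_{19} + F_{18} = 4181 + 2584 = 6765
F_{21} = F_{20} + F_{19} = 6765 + 4181 = 10946
F_{22} = F_{21} + F_{20} = 10946 + 6765 = 17711
F_{23} = F_{22} + F_{21} = 17711 + 10946 = 28657
F_{24} = F_{23} + F_{22} = 28657 + 17711 = 46368

46368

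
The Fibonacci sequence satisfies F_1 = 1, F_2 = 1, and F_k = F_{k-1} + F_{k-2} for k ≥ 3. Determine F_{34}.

Iterating the recurrence up to F_{29} = 514229 and F_{28} = 317811:
F_{30} = F_{29} + F_{28} = 514229 + 317811 = 832040
F_{31} = F_{30} + F_{29} = 832040 + 514229 = 1346269
F_{32} = F_{31} + F_{30} = 1346269 + 832040 = 2178309
F_{33} = F_{32} + F_{31} = 2178309 + 1346269 = 3524578
F_{34} = F_{33} + F_{32} = 3524578 + 2178309 = 5702887

5702887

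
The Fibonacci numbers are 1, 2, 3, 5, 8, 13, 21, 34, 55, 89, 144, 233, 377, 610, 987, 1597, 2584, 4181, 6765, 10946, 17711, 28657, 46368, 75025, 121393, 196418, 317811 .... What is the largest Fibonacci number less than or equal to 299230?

196418

196418 ≤ 299230 < 317811, so the largest Fibonacci number not exceeding 299230 is 196418.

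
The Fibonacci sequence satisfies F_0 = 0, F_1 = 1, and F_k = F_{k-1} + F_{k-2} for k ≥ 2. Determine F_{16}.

987

Iterating the recurrence up to F_{11} = 89 and F_{10} = 55:
F_{12} = F_{11} + F_{10} = 89 + 55 = 144
F_{13} = F_{12} + F_{11} = 144 + 89 = 233
F_{14} = F_{13} + F_{12} = 233 + 144 = 377
F_{15} = F_{14} + F_{13} = 377 + 233 = 610
F_{16} = F_{15} + F_{14} = 610 + 377 = 987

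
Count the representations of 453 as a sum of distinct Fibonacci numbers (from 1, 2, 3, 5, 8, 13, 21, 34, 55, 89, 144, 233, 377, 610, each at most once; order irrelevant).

Starting from the Zeckendorf form and repeatedly splitting a term F_k into F_{k−1} + F_{k−2} (when neither is already used) reaches every representation.
453 = 377+55+21 = 377+55+13+8 = 233+144+55+21 = 377+55+13+5+3 = 377+34+21+13+8 = … (12 more), for 17 in all.

17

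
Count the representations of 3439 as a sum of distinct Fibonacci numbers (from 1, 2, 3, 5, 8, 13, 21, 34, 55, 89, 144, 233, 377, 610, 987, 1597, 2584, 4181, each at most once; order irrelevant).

Starting from the Zeckendorf form and repeatedly splitting a term F_k into F_{k−1} + F_{k−2} (when neither is already used) reaches every representation.
3439 = 2584+610+233+8+3+1 = 2584+610+144+89+8+3+1 = 1597+987+610+233+8+3+1 = 2584+610+144+55+34+8+3+1 = … (10 more), for 14 in all.

14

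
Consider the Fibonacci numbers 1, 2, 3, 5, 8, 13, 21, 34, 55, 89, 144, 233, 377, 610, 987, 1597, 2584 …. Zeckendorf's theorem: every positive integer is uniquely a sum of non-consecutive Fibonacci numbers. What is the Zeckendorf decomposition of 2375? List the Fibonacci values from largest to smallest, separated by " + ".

1597 ≤ 2375 < 2584, so take 1597; remainder 778
610 ≤ 778 < 987, so take 610; remainder 168
144 ≤ 168 < 233, so take 144; remainder 24
21 ≤ 24 < 34, so take 21; remainder 3
3 ≤ 3 < 5, so take 3; remainder 0
So 2375 = 1597 + 610 + 144 + 21 + 3, with no two terms consecutive in the sequence.

1597 + 610 + 144 + 21 + 3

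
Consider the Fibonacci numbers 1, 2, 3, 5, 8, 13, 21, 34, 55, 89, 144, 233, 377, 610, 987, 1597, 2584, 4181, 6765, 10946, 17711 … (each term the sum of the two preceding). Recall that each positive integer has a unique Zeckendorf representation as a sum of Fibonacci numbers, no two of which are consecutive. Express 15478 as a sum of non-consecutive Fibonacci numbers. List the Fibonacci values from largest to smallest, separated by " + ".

10946 + 4181 + 233 + 89 + 21 + 8

Repeatedly subtract the largest Fibonacci number that fits:
largest Fibonacci ≤ 15478 is 10946; 15478 − 10946 = 4532
largest Fibonacci ≤ 4532 is 4181; 4532 − 4181 = 351
largest Fibonacci ≤ 351 is 233; 351 − 233 = 118
largest Fibonacci ≤ 118 is 89; 118 − 89 = 29
largest Fibonacci ≤ 29 is 21; 29 − 21 = 8
largest Fibonacci ≤ 8 is 8; 8 − 8 = 0
So 15478 = 10946 + 4181 + 233 + 89 + 21 + 8, with no two terms consecutive in the sequence.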